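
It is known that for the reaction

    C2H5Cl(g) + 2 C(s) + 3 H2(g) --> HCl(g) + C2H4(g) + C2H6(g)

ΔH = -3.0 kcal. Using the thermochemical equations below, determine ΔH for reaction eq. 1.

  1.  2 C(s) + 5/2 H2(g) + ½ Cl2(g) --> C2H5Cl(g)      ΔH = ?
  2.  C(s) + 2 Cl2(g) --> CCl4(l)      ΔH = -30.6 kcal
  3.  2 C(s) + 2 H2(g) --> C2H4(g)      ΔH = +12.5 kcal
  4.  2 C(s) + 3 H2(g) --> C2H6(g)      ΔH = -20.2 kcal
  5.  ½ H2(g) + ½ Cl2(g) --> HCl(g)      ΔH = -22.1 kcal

ΔH = -26.8 kcal

eq. 1 reversed: contributes −x
eq. 2: not needed.
eq. 3 as written: +12.5 kcal
eq. 4 as written: -20.2 kcal
eq. 5 as written: -22.1 kcal
-3.0 = (+12.5) + (-20.2) + (-22.1) − x
x = (-3.0 − (-29.8)) / (-1) = -26.8 kcal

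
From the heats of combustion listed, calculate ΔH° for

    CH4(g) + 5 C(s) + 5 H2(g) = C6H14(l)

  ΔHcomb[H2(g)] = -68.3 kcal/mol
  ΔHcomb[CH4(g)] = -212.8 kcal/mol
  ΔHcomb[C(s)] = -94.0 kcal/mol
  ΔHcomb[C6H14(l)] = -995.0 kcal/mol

ΔH° = -29.3 kcal/mol

With combustion enthalpies, reactants minus products:
= [1·(-212.8) + 5·(-94.0) + 5·(-68.3)] − [1·(-995.0)]
= -29.3 kcal/mol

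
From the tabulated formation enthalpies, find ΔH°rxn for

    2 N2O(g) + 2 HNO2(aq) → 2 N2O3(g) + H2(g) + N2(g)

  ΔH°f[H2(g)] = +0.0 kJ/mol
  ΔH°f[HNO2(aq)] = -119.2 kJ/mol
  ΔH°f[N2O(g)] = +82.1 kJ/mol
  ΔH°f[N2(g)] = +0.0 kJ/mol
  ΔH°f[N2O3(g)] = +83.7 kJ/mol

ΔH°rxn = 241.6 kJ/mol

Products: 2·(+83.7) + 1·(+0.0) + 1·(+0.0) = +167.4
Reactants: 2·(+82.1) + 2·(-119.2) = -74.2
ΔH°rxn = (+167.4) − (-74.2) = 241.6 kJ/mol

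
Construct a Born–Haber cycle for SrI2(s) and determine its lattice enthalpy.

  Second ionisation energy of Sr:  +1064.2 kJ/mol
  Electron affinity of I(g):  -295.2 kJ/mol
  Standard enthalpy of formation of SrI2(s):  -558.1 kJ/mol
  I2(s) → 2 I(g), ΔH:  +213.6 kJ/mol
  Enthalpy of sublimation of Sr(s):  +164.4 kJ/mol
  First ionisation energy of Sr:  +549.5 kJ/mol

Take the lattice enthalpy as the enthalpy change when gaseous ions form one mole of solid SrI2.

U = -1959.4 kJ/mol

ΔHf° = 1·ΔHsub + 1·(ΣIE) + 1·D(I2) + 2·EA + U
-558.1 = 1·(+164.4) + 1·(+1613.7) + 1·(+213.6) + 2·(-295.2) + U
U = -558.1 − (+1401.3) = -1959.4 kJ/mol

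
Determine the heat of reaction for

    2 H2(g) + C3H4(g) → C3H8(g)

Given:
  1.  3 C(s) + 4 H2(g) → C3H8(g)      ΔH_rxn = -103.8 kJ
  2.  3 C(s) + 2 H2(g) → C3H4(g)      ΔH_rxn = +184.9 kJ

ΔH_rxn = -288.7 kJ

eq. 1 as written: -103.8 kJ
eq. 2 reversed: -184.9 kJ
By Hess's law, ΔH_rxn = (1)·(-103.8) + (-1)·(+184.9) = -288.7 kJ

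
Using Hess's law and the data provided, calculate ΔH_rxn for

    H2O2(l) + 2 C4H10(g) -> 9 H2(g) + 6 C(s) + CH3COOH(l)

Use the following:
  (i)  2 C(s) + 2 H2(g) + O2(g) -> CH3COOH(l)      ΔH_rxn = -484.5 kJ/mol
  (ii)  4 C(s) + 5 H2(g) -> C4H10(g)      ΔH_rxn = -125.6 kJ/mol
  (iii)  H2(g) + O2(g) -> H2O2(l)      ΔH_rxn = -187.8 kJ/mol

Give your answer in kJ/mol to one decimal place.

ΔH_rxn = -45.5 kJ/mol

(i) as written: -484.5 kJ/mol
(ii) reversed and × 2: (-2)·(-125.6) = +251.2 kJ/mol
(iii) reversed: +187.8 kJ/mol
ΔH_rxn = (-484.5) + (+251.2) + (+187.8) = -45.5 kJ/mol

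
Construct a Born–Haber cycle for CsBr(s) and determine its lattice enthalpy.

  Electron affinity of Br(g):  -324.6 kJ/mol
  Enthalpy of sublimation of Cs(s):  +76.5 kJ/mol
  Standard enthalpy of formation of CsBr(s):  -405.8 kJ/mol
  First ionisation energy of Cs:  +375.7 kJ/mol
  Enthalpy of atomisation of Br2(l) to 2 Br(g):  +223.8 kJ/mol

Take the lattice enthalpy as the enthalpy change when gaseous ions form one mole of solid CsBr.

U = -645.3 kJ/mol

ΔHf° = 1·ΔHsub + 1·(ΣIE) + 1/2·D(Br2) + 1·EA + U
-405.8 = 1·(+76.5) + 1·(+375.7) + 1/2·(+223.8) + 1·(-324.6) + U
U = -405.8 − (+239.5) = -645.3 kJ/mol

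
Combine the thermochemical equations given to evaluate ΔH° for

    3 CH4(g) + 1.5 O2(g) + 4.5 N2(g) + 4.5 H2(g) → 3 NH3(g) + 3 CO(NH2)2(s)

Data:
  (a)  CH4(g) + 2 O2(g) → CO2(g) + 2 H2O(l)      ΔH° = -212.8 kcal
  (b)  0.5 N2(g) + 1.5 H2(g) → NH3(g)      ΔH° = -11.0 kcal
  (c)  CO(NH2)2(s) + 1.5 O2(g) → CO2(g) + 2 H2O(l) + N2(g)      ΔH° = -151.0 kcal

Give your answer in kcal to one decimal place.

(a) × 3: (3)·(-212.8) = -638.4 kcal
(b) × 3: (3)·(-11.0) = -33.0 kcal
(c) reversed and × 3: (-3)·(-151.0) = +453.0 kcal
ΔH° = (-638.4) + (-33.0) + (+453.0) = -218.4 kcal

ΔH° = -218.4 kcal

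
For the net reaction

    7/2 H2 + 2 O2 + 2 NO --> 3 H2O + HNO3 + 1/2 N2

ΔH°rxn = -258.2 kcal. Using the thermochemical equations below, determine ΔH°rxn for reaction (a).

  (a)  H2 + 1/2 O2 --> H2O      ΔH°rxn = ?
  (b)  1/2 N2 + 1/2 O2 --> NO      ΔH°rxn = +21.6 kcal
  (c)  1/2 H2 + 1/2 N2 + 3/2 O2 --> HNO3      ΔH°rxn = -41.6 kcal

(a) × 3: contributes 3·x
(b) reversed and × 2: (-2)·(+21.6) = -43.2 kcal
(c) as written: -41.6 kcal
-258.2 = (-43.2) + (-41.6) + 3·x
x = (-258.2 − (-84.8)) / (3) = -57.8 kcal

ΔH°rxn = -57.8 kcal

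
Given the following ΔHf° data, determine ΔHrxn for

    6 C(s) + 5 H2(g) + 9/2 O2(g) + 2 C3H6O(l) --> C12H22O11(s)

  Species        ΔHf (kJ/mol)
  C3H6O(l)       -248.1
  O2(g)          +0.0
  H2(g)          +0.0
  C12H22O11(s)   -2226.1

ΔHrxn = -1729.9 kJ/mol

Products: 1·(-2226.1) = -2226.1
Reactants: 6·(+0.0) + 5·(+0.0) + 9/2·(+0.0) + 2·(-248.1) = -496.2
ΔHrxn = (-2226.1) − (-496.2) = -1729.9 kJ/mol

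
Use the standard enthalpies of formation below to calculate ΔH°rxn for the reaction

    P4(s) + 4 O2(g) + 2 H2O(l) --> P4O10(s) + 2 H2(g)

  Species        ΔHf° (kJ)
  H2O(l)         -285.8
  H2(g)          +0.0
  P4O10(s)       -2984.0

ΔH°rxn = Σ nΔHf°(products) − Σ nΔHf°(reactants).
Products: 1·(-2984.0) + 2·(+0.0) = -2984.0
Reactants: 1·(+0.0) + 4·(+0.0) + 2·(-285.8) = -571.6
ΔH°rxn = (-2984.0) − (-571.6) = -2412.4 kJ

ΔH°rxn = -2412.4 kJ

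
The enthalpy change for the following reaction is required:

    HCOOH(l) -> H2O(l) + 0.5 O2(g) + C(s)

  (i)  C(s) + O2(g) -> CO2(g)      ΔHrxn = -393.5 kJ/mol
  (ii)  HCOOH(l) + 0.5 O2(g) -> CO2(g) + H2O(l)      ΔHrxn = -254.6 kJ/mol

ΔHrxn = 138.9 kJ/mol

(i) reversed (C(s) must end up as a product): +393.5 kJ/mol
(ii) as written (HCOOH(l) already on the reactant side): -254.6 kJ/mol
Since enthalpy is a state function, ΔHrxn = (-1)·(-393.5) + (1)·(-254.6) = 138.9 kJ/mol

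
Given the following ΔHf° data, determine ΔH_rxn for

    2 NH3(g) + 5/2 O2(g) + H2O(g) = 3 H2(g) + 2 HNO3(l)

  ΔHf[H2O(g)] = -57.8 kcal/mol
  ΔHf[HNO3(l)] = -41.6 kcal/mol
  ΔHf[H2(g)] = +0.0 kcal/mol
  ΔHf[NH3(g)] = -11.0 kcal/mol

ΔH_rxn = -3.4 kcal/mol

Products: 3·(+0.0) + 2·(-41.6) = -83.2
Reactants: 2·(-11.0) + 5/2·(+0.0) + 1·(-57.8) = -79.8
ΔH_rxn = (-83.2) − (-79.8) = -3.4 kcal/mol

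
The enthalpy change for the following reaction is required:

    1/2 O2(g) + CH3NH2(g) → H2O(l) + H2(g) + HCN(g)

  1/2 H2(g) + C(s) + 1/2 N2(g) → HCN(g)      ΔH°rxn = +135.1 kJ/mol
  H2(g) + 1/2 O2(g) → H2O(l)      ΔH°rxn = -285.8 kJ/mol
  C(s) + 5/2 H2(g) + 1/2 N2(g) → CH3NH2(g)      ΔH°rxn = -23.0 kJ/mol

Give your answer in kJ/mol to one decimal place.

equation 1 as written (HCN(g) already on the product side): +135.1 kJ/mol
equation 2 as written (H2O(l) already on the product side): -285.8 kJ/mol
equation 3 reversed (CH3NH2(g) must end up as a reactant): +23.0 kJ/mol
ΔH°rxn = (1)·(+135.1) + (1)·(-285.8) + (-1)·(-23.0) = -127.7 kJ/mol

ΔH°rxn = -127.7 kJ/mol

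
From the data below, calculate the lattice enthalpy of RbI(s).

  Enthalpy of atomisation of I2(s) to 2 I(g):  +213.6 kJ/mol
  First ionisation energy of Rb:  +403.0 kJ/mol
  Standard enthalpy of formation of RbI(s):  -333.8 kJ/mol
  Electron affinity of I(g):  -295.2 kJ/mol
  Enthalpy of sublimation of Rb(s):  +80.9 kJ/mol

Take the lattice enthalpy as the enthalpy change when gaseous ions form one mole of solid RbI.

U = -629.3 kJ/mol

ΔHf° = 1·ΔHsub + 1·(ΣIE) + 1/2·D(I2) + 1·EA + U
-333.8 = 1·(+80.9) + 1·(+403.0) + 1/2·(+213.6) + 1·(-295.2) + U
U = -333.8 − (+295.5) = -629.3 kJ/mol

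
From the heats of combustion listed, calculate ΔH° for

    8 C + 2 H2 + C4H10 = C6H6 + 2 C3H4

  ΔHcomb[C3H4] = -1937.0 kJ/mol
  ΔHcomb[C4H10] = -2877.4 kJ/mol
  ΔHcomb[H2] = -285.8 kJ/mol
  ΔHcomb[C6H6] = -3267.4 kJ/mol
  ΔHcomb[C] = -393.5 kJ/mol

ΔH° = 544.4 kJ/mol

Using ΔH = Σ nΔHc°(reactants) − Σ nΔHc°(products):
= [8·(-393.5) + 2·(-285.8) + 1·(-2877.4)] − [1·(-3267.4) + 2·(-1937.0)]
= 544.4 kJ/mol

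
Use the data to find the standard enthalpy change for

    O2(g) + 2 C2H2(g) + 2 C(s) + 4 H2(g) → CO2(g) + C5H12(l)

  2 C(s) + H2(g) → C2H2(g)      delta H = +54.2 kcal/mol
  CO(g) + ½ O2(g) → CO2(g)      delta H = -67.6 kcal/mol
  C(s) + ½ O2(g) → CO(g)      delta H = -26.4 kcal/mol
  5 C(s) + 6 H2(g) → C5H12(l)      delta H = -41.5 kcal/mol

equation 1 reversed and × 2: (-2)·(+54.2) = -108.4 kcal/mol
equation 2 as written: -67.6 kcal/mol
equation 3 as written: -26.4 kcal/mol
equation 4 as written: -41.5 kcal/mol
Combining the equations, delta H = (-108.4) + (-67.6) + (-26.4) + (-41.5) = -243.9 kcal/mol

delta H = -243.9 kcal/mol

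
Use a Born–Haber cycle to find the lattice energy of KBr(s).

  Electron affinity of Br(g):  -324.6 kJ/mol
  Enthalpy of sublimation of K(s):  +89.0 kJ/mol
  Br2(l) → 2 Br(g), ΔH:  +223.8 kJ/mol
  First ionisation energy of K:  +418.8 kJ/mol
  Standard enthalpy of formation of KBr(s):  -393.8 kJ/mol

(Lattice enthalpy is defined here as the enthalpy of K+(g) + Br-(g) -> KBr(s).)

ΔHf° = 1·ΔHsub + 1·(ΣIE) + 1/2·D(Br2) + 1·EA + U
-393.8 = 1·(+89.0) + 1·(+418.8) + 1/2·(+223.8) + 1·(-324.6) + U
U = -393.8 − (+295.1) = -688.9 kJ/mol

U = -688.9 kJ/mol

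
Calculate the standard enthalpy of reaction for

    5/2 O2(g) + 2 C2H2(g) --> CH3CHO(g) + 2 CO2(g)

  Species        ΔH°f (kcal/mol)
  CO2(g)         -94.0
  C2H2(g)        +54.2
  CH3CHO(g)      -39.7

ΔH° = -336.1 kcal/mol

ΔH°rxn = Σ nΔHf°(products) − Σ nΔHf°(reactants).
Products: 1·(-39.7) + 2·(-94.0) = -227.7
Reactants: 5/2·(+0.0) + 2·(+54.2) = +108.4
ΔH° = (-227.7) − (+108.4) = -336.1 kcal/mol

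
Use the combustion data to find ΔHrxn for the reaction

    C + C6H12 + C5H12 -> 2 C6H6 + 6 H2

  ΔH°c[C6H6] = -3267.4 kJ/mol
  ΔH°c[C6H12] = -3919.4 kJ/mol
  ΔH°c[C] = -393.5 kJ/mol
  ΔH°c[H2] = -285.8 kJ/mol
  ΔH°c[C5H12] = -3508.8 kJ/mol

ΔHrxn = 427.9 kJ/mol

With combustion enthalpies, reactants minus products:
= [1·(-393.5) + 1·(-3919.4) + 1·(-3508.8)] − [2·(-3267.4) + 6·(-285.8)]
= 427.9 kJ/mol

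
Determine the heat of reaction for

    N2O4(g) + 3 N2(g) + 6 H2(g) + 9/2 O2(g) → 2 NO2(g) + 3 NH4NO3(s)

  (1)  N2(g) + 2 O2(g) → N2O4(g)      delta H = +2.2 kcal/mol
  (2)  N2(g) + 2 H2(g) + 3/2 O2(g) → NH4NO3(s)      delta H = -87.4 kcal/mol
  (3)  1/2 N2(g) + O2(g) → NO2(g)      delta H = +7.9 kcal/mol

(1) reversed (N2O4(g) must end up as a reactant): -2.2 kcal/mol
(2) × 3 (scale by 3 for the 3 NH4NO3(s)): (3)·(-87.4) = -262.2 kcal/mol
(3) × 2 (scale by 2 for the 2 NO2(g)): (2)·(+7.9) = +15.8 kcal/mol
Since enthalpy is a state function, delta H = (-2.2) + (-262.2) + (+15.8) = -248.6 kcal/mol

delta H = -248.6 kcal/mol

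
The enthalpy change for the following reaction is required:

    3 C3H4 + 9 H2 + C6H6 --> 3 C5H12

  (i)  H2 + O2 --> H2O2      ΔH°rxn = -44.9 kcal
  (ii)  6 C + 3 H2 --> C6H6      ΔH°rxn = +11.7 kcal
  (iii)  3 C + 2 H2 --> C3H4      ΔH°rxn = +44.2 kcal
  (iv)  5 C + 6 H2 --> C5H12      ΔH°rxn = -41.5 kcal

(i): not needed.
(ii) reversed: -11.7 kcal
(iii) reversed and × 3: (-3)·(+44.2) = -132.6 kcal
(iv) × 3: (3)·(-41.5) = -124.5 kcal
Summing the manipulated equations, ΔH°rxn = (-1)·(+11.7) + (-3)·(+44.2) + (3)·(-41.5) = -268.8 kcal

ΔH°rxn = -268.8 kcal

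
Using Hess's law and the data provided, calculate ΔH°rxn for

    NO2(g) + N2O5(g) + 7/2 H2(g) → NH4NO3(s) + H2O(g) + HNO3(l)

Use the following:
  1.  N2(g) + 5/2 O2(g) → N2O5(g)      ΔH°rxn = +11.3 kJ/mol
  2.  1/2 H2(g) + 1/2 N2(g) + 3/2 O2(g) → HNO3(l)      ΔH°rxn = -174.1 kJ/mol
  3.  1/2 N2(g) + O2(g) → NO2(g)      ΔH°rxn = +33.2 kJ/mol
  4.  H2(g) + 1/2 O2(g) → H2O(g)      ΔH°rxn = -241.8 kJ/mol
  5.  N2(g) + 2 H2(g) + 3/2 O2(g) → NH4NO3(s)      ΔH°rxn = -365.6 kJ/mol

eq. 1 reversed: -11.3 kJ/mol
eq. 2 as written: -174.1 kJ/mol
eq. 3 reversed: -33.2 kJ/mol
eq. 4 as written: -241.8 kJ/mol
eq. 5 as written: -365.6 kJ/mol
ΔH°rxn = (-1)·(+11.3) + (1)·(-174.1) + (-1)·(+33.2) + (1)·(-241.8) + (1)·(-365.6) = -826.0 kJ/mol

ΔH°rxn = -826.0 kJ/mol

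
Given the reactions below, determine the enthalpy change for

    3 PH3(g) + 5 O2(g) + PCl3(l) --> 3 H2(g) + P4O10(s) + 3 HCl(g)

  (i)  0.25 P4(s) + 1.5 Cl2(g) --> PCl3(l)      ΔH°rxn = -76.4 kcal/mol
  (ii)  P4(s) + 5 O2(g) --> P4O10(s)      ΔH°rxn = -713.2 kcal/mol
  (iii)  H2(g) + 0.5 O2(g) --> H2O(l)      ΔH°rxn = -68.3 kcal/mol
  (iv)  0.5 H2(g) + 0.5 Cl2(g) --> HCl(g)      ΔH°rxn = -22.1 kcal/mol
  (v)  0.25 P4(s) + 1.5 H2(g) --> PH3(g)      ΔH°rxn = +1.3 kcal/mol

(i) reversed: +76.4 kcal/mol
(ii) as written: -713.2 kcal/mol
(iii): not needed.
(iv) × 3: (3)·(-22.1) = -66.3 kcal/mol
(v) reversed and × 3: (-3)·(+1.3) = -3.9 kcal/mol
ΔH°rxn = (-1)·(-76.4) + (1)·(-713.2) + (3)·(-22.1) + (-3)·(+1.3) = -707.0 kcal/mol

ΔH°rxn = -707.0 kcal/mol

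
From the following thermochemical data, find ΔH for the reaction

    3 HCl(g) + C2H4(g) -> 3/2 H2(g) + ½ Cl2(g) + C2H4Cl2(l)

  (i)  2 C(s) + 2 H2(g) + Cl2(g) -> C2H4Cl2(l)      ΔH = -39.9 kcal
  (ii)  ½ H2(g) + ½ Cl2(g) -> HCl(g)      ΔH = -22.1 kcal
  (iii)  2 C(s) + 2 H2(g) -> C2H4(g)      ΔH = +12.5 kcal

ΔH = 13.9 kcal

(i) as written: -39.9 kcal
(ii) reversed and × 3: (-3)·(-22.1) = +66.3 kcal
(iii) reversed: -12.5 kcal
ΔH = (-39.9) + (+66.3) + (-12.5) = 13.9 kcal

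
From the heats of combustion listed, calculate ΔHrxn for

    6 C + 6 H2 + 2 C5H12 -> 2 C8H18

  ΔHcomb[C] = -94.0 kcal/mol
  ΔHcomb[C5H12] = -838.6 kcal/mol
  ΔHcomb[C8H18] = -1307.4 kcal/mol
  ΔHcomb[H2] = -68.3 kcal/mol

ΔHrxn = -36.2 kcal/mol

Using ΔH = Σ nΔHc°(reactants) − Σ nΔHc°(products):
= [6·(-94.0) + 6·(-68.3) + 2·(-838.6)] − [2·(-1307.4)]
= -36.2 kcal/mol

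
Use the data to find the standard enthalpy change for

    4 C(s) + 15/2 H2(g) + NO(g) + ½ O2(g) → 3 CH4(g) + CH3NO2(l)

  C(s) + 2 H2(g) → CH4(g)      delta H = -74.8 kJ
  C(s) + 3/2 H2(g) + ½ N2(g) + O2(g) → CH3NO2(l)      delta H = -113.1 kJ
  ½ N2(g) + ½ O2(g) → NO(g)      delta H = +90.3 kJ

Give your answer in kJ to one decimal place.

equation 1 × 3: (3)·(-74.8) = -224.4 kJ
equation 2 as written: -113.1 kJ
equation 3 reversed: -90.3 kJ
By Hess's law, delta H = (-224.4) + (-113.1) + (-90.3) = -427.8 kJ

delta H = -427.8 kJ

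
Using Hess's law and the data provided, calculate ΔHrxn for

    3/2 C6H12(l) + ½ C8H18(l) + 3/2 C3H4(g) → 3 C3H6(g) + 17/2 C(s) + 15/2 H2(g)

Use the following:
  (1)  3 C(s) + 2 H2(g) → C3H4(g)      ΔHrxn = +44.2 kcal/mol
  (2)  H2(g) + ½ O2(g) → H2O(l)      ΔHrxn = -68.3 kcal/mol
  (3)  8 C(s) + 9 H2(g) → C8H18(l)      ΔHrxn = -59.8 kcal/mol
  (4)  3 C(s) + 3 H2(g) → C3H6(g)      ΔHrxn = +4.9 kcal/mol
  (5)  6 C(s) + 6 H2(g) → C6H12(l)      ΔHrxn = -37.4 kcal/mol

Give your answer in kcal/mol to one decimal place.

(1) reversed and × 3/2: (-3/2)·(+44.2) = -66.3 kcal/mol
(2): not needed.
(3) reversed and × 1/2: (-1/2)·(-59.8) = +29.9 kcal/mol
(4) × 3: (3)·(+4.9) = +14.7 kcal/mol
(5) reversed and × 3/2: (-3/2)·(-37.4) = +56.1 kcal/mol
ΔHrxn = (-3/2)·(+44.2) + (-1/2)·(-59.8) + (3)·(+4.9) + (-3/2)·(-37.4) = 34.4 kcal/mol

ΔHrxn = 34.4 kcal/mol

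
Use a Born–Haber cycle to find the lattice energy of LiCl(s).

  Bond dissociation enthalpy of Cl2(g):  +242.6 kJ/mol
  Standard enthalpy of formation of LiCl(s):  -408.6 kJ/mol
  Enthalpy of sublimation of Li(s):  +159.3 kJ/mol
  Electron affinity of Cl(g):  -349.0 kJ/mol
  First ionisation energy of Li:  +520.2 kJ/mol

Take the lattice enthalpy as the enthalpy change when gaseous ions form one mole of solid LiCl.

ΔHf° = 1·ΔHsub + 1·(ΣIE) + 1/2·D(Cl2) + 1·EA + U
-408.6 = 1·(+159.3) + 1·(+520.2) + 1/2·(+242.6) + 1·(-349.0) + U
U = -408.6 − (+451.8) = -860.4 kJ/mol

U = -860.4 kJ/mol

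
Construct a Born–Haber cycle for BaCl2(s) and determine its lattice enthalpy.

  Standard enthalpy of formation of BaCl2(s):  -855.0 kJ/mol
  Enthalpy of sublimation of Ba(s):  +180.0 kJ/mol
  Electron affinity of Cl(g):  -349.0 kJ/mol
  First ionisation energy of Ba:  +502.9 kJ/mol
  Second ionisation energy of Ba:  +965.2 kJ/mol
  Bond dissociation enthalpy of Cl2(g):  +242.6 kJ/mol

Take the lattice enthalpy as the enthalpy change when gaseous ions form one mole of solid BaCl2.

ΔHf° = 1·ΔHsub + 1·(ΣIE) + 1·D(Cl2) + 2·EA + U
-855.0 = 1·(+180.0) + 1·(+1468.1) + 1·(+242.6) + 2·(-349.0) + U
U = -855.0 − (+1192.7) = -2047.7 kJ/mol

U = -2047.7 kJ/mol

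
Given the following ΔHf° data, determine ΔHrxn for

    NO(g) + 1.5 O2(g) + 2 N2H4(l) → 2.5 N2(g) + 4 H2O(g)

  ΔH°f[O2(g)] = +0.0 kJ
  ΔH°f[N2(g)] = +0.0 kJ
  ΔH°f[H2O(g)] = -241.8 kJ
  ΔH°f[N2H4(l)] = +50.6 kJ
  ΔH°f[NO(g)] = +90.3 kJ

Products: 5/2·(+0.0) + 4·(-241.8) = -967.2
Reactants: 1·(+90.3) + 3/2·(+0.0) + 2·(+50.6) = +191.5
ΔHrxn = (-967.2) − (+191.5) = -1158.7 kJ

ΔHrxn = -1158.7 kJ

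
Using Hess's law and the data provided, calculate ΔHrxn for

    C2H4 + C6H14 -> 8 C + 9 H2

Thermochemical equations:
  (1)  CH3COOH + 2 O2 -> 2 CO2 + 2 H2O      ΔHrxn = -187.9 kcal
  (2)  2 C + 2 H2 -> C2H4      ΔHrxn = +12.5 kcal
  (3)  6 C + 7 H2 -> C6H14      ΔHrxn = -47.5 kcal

(1): not needed.
(2) reversed: -12.5 kcal
(3) reversed: +47.5 kcal
By Hess's law, ΔHrxn = (-12.5) + (+47.5) = 35.0 kcal

ΔHrxn = 35.0 kcal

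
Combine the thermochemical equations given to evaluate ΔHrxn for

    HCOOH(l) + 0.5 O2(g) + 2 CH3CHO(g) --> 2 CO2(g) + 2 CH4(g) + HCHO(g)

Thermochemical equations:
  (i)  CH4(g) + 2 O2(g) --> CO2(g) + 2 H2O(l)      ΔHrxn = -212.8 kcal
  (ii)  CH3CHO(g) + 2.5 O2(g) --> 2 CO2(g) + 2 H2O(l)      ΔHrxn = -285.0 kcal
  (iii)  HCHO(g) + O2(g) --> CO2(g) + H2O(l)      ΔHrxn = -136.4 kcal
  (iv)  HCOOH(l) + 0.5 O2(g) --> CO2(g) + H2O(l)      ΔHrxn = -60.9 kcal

ΔHrxn = -68.9 kcal

(i) reversed and × 2 (reverse to put CH4(g) on the product side; ×2 to match 2 CH4(g) in the target): (-2)·(-212.8) = +425.6 kcal
(ii) × 2 (×2 to match 2 CH3CHO(g) in the target): (2)·(-285.0) = -570.0 kcal
(iii) reversed (HCHO(g) must end up as a product): +136.4 kcal
(iv) as written (HCOOH(l) already on the reactant side): -60.9 kcal
ΔHrxn = (+425.6) + (-570.0) + (+136.4) + (-60.9) = -68.9 kcal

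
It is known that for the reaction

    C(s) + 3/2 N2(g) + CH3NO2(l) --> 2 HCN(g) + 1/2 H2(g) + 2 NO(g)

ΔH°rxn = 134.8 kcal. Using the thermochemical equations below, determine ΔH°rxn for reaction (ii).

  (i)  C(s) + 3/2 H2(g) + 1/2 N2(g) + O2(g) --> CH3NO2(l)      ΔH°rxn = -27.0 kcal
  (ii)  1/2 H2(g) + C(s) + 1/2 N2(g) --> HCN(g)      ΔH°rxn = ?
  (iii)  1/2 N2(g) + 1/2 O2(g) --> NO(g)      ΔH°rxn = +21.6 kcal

ΔH°rxn = 32.3 kcal

(i) reversed: +27.0 kcal
(ii) × 2: contributes 2·x
(iii) × 2: (2)·(+21.6) = +43.2 kcal
+134.8 = (+27.0) + (+43.2) + 2·x
x = (+134.8 − (+70.2)) / (2) = 32.3 kcal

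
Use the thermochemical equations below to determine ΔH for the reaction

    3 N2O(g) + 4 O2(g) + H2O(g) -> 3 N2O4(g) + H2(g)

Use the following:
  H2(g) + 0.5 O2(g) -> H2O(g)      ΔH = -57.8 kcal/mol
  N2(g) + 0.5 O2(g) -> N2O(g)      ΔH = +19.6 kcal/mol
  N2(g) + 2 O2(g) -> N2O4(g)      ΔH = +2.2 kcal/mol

ΔH = 5.6 kcal/mol

equation 1 reversed (reverse to put H2O(g) on the reactant side): +57.8 kcal/mol
equation 2 reversed and × 3 (N2O(g) must end up as a reactant; ×3 to match 3 N2O(g) in the target): (-3)·(+19.6) = -58.8 kcal/mol
equation 3 × 3 (×3 to match 3 N2O4(g) in the target): (3)·(+2.2) = +6.6 kcal/mol
ΔH = (+57.8) + (-58.8) + (+6.6) = 5.6 kcal/mol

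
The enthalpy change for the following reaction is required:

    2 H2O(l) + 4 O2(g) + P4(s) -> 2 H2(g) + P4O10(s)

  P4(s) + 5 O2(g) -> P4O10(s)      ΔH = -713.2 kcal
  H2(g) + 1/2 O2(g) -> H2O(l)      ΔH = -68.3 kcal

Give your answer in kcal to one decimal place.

ΔH = -576.6 kcal

equation 1 as written: -713.2 kcal
equation 2 reversed and × 2: (-2)·(-68.3) = +136.6 kcal
ΔH = (1)·(-713.2) + (-2)·(-68.3) = -576.6 kcal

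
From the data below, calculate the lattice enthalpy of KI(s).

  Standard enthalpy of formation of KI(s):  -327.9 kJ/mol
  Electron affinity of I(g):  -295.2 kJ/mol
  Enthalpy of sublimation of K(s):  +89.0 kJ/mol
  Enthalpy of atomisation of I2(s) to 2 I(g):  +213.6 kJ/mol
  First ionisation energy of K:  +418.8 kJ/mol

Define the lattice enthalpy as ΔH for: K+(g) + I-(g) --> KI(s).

U = -647.3 kJ/mol

ΔHf° = 1·ΔHsub + 1·(ΣIE) + 1/2·D(I2) + 1·EA + U
-327.9 = 1·(+89.0) + 1·(+418.8) + 1/2·(+213.6) + 1·(-295.2) + U
U = -327.9 − (+319.4) = -647.3 kJ/mol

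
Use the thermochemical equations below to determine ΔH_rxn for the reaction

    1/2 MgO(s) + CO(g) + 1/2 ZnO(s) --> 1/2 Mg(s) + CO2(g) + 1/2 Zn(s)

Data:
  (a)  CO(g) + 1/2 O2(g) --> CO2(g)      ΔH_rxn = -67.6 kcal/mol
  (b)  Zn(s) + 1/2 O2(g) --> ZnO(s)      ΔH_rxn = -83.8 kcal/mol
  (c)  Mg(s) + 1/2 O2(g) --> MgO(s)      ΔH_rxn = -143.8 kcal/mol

(a) as written (CO(g) already on the reactant side): -67.6 kcal/mol
(b) reversed and × 1/2 (ZnO(s) must end up as a reactant; scale by 1/2 for the 1/2 ZnO(s)): (-1/2)·(-83.8) = +41.9 kcal/mol
(c) reversed and × 1/2 (reverse to put MgO(s) on the reactant side; scale by 1/2 for the 1/2 MgO(s)): (-1/2)·(-143.8) = +71.9 kcal/mol
ΔH_rxn = (1)·(-67.6) + (-1/2)·(-83.8) + (-1/2)·(-143.8) = 46.2 kcal/mol

ΔH_rxn = 46.2 kcal/mol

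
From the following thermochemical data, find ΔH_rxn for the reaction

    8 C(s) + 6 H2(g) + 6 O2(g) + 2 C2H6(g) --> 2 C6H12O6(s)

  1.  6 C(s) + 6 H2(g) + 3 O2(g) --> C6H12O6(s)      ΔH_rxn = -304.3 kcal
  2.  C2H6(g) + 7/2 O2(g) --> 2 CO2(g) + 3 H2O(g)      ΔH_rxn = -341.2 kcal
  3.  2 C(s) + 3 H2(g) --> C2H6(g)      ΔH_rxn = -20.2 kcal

ΔH_rxn = -568.2 kcal

eq. 1 × 2: (2)·(-304.3) = -608.6 kcal
eq. 2: not needed.
eq. 3 reversed and × 2: (-2)·(-20.2) = +40.4 kcal
By Hess's law, ΔH_rxn = (-608.6) + (+40.4) = -568.2 kcal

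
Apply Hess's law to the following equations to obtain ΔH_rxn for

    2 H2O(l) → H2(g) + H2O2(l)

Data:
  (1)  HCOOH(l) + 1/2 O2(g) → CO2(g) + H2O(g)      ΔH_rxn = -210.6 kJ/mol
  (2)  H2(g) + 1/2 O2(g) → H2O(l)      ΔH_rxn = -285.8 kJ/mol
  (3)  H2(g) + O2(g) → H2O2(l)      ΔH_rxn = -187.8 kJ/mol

ΔH_rxn = 383.8 kJ/mol

(1): not needed (H2O(g) appears nowhere else).
(2) reversed and × 2 (H2O(l) must end up as a reactant; ×2 to match 2 H2O(l) in the target): (-2)·(-285.8) = +571.6 kJ/mol
(3) as written (H2O2(l) already on the product side): -187.8 kJ/mol
Summing the manipulated equations, ΔH_rxn = (-2)·(-285.8) + (1)·(-187.8) = 383.8 kJ/mol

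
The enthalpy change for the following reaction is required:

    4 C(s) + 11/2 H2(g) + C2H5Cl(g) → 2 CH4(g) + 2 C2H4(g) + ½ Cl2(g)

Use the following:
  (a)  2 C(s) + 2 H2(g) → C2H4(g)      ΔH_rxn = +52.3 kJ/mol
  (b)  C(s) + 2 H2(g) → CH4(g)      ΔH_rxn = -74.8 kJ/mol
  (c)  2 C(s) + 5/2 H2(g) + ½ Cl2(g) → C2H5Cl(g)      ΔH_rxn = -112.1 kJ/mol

(a) × 2 (×2 to match 2 C2H4(g) in the target): (2)·(+52.3) = +104.6 kJ/mol
(b) × 2 (scale by 2 for the 2 CH4(g)): (2)·(-74.8) = -149.6 kJ/mol
(c) reversed (reverse to put C2H5Cl(g) on the reactant side): +112.1 kJ/mol
Combining the equations, ΔH_rxn = (2)·(+52.3) + (2)·(-74.8) + (-1)·(-112.1) = 67.1 kJ/mol

ΔH_rxn = 67.1 kJ/mol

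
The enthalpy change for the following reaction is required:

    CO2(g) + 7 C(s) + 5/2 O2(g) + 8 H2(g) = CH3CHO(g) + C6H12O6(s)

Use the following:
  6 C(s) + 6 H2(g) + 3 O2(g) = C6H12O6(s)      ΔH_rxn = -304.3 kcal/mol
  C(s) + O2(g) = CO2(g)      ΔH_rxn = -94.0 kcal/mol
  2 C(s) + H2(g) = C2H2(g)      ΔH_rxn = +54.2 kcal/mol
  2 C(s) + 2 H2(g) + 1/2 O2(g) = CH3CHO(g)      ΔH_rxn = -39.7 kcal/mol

ΔH_rxn = -250.0 kcal/mol

equation 1 as written: -304.3 kcal/mol
equation 2 reversed: +94.0 kcal/mol
equation 3: not needed.
equation 4 as written: -39.7 kcal/mol
ΔH_rxn = (1)·(-304.3) + (-1)·(-94.0) + (1)·(-39.7) = -250.0 kcal/mol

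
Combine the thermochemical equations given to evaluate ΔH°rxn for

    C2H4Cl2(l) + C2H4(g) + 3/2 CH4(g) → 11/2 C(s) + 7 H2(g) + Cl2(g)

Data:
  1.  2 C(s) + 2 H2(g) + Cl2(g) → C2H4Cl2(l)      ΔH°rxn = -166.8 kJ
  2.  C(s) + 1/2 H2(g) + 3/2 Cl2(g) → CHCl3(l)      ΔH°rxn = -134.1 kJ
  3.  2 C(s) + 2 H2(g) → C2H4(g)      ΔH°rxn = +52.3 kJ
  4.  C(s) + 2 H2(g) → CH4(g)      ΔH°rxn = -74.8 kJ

eq. 1 reversed (C2H4Cl2(l) must end up as a reactant): +166.8 kJ
eq. 2: not needed (CHCl3(l) appears nowhere else).
eq. 3 reversed (C2H4(g) must end up as a reactant): -52.3 kJ
eq. 4 reversed and × 3/2 (CH4(g) must end up as a reactant; scale by 3/2 for the 3/2 CH4(g)): (-3/2)·(-74.8) = +112.2 kJ
Combining the equations, ΔH°rxn = (-1)·(-166.8) + (-1)·(+52.3) + (-3/2)·(-74.8) = 226.7 kJ

ΔH°rxn = 226.7 kJ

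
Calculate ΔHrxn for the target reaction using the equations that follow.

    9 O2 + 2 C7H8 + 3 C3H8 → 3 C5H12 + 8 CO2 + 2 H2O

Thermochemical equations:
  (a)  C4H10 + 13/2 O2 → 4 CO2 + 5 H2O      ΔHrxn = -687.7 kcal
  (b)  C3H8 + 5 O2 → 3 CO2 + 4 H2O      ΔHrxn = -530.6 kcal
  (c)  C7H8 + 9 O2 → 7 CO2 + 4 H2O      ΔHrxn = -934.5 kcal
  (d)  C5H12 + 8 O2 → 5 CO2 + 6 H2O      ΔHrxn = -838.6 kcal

(a): not needed (C4H10 appears nowhere else).
(b) × 3 (scale by 3 for the 3 C3H8): (3)·(-530.6) = -1591.8 kcal
(c) × 2 (×2 to match 2 C7H8 in the target): (2)·(-934.5) = -1869.0 kcal
(d) reversed and × 3 (C5H12 must end up as a product; ×3 to match 3 C5H12 in the target): (-3)·(-838.6) = +2515.8 kcal
Since enthalpy is a state function, ΔHrxn = (-1591.8) + (-1869.0) + (+2515.8) = -945.0 kcal

ΔHrxn = -945.0 kcal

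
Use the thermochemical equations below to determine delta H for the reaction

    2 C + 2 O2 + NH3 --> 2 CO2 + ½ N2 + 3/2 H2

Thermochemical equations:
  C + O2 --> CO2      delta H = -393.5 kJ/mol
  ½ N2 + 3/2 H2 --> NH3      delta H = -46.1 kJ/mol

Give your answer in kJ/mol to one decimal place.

equation 1 × 2 (×2 to match 2 CO2 in the target): (2)·(-393.5) = -787.0 kJ/mol
equation 2 reversed (NH3 must end up as a reactant): +46.1 kJ/mol
Since enthalpy is a state function, delta H = (2)·(-393.5) + (-1)·(-46.1) = -740.9 kJ/mol

delta H = -740.9 kJ/mol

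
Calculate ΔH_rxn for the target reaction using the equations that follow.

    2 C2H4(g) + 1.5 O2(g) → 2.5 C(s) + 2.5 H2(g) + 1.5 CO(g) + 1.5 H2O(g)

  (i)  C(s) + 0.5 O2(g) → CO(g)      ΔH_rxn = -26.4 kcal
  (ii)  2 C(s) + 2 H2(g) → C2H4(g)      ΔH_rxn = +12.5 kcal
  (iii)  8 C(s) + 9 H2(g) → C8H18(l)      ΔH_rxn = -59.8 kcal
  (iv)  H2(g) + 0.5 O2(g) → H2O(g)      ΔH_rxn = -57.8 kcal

(i) × 3/2: (3/2)·(-26.4) = -39.6 kcal
(ii) reversed and × 2: (-2)·(+12.5) = -25.0 kcal
(iii): not needed.
(iv) × 3/2: (3/2)·(-57.8) = -86.7 kcal
ΔH_rxn = (3/2)·(-26.4) + (-2)·(+12.5) + (3/2)·(-57.8) = -151.3 kcal

ΔH_rxn = -151.3 kcal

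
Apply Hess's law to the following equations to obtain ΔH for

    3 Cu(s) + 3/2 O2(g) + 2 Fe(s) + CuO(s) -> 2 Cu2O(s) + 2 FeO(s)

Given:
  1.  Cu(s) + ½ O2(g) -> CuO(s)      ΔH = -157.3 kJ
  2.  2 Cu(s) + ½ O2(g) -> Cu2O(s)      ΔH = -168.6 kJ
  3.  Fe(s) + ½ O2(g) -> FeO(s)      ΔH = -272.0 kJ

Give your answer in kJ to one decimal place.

eq. 1 reversed (CuO(s) must end up as a reactant): +157.3 kJ
eq. 2 × 2 (scale by 2 for the 2 Cu2O(s)): (2)·(-168.6) = -337.2 kJ
eq. 3 × 2 (scale by 2 for the 2 FeO(s)): (2)·(-272.0) = -544.0 kJ
By Hess's law, ΔH = (-1)·(-157.3) + (2)·(-168.6) + (2)·(-272.0) = -723.9 kJ

ΔH = -723.9 kJ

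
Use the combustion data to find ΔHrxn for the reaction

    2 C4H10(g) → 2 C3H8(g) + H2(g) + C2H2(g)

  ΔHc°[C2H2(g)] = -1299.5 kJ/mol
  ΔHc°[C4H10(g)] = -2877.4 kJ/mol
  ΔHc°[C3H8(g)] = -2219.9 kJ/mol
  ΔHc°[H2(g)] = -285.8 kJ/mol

ΔHrxn = 270.3 kJ/mol

Using ΔH = Σ nΔHc°(reactants) − Σ nΔHc°(products):
= [2·(-2877.4)] − [2·(-2219.9) + 1·(-285.8) + 1·(-1299.5)]
= 270.3 kJ/mol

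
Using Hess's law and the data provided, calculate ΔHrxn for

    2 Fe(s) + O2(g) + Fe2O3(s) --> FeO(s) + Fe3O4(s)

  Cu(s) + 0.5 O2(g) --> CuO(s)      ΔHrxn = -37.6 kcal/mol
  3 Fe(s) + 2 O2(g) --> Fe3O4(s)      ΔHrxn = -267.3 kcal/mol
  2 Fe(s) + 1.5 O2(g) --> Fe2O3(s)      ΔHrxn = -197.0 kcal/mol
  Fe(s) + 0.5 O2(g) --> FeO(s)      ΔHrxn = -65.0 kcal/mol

ΔHrxn = -135.3 kcal/mol

equation 1: not needed (Cu(s) appears nowhere else).
equation 2 as written (Fe3O4(s) already on the product side): -267.3 kcal/mol
equation 3 reversed (reverse to put Fe2O3(s) on the reactant side): +197.0 kcal/mol
equation 4 as written (FeO(s) already on the product side): -65.0 kcal/mol
Combining the equations, ΔHrxn = (1)·(-267.3) + (-1)·(-197.0) + (1)·(-65.0) = -135.3 kcal/mol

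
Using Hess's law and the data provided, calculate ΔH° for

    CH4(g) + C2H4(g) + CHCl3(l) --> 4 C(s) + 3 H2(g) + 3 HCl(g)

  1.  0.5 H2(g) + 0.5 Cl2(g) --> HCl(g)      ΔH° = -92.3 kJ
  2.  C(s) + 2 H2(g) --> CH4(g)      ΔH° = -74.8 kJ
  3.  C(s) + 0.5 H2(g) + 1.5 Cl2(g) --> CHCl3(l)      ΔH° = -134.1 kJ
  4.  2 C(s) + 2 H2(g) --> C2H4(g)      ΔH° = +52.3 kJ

ΔH° = -120.3 kJ

eq. 1 × 3: (3)·(-92.3) = -276.9 kJ
eq. 2 reversed: +74.8 kJ
eq. 3 reversed: +134.1 kJ
eq. 4 reversed: -52.3 kJ
ΔH° = (-276.9) + (+74.8) + (+134.1) + (-52.3) = -120.3 kJ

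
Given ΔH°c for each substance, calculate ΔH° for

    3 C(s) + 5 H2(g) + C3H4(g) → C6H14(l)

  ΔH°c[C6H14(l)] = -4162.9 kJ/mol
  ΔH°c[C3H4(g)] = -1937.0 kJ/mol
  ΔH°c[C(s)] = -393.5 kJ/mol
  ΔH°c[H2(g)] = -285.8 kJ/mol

ΔH° = -383.6 kJ/mol

Using ΔH = Σ nΔHc°(reactants) − Σ nΔHc°(products):
= [3·(-393.5) + 5·(-285.8) + 1·(-1937.0)] − [1·(-4162.9)]
= -383.6 kJ/mol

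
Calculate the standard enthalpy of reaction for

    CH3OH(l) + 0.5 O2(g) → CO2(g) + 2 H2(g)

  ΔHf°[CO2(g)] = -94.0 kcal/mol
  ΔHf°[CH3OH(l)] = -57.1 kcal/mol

ΔHrxn = -36.9 kcal/mol

ΔH°rxn = Σ nΔHf°(products) − Σ nΔHf°(reactants).
Products: 1·(-94.0) + 2·(+0.0) = -94.0
Reactants: 1·(-57.1) + 1/2·(+0.0) = -57.1
ΔHrxn = (-94.0) − (-57.1) = -36.9 kcal/mol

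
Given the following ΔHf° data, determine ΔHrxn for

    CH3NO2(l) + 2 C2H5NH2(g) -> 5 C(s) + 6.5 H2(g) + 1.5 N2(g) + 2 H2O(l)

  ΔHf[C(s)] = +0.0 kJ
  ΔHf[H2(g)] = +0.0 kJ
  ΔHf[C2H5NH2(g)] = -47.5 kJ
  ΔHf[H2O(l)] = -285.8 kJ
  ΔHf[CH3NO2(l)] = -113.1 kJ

ΔH°rxn = Σ nΔHf°(products) − Σ nΔHf°(reactants).
Products: 5·(+0.0) + 13/2·(+0.0) + 3/2·(+0.0) + 2·(-285.8) = -571.6
Reactants: 1·(-113.1) + 2·(-47.5) = -208.1
ΔHrxn = (-571.6) − (-208.1) = -363.5 kJ

ΔHrxn = -363.5 kJ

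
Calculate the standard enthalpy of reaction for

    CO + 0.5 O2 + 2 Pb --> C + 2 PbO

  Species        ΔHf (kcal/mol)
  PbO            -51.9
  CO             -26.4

Products: 1·(+0.0) + 2·(-51.9) = -103.8
Reactants: 1·(-26.4) + 1/2·(+0.0) + 2·(+0.0) = -26.4
ΔH°rxn = (-103.8) − (-26.4) = -77.4 kcal/mol

ΔH°rxn = -77.4 kcal/mol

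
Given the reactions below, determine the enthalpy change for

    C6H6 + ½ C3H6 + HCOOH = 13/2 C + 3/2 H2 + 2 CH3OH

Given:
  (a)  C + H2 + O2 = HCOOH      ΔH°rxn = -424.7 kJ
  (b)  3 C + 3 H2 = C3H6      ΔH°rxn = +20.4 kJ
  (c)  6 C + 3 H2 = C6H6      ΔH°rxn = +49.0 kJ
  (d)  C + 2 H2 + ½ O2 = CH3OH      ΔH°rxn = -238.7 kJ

(a) reversed (reverse to put HCOOH on the reactant side): +424.7 kJ
(b) reversed and × 1/2 (C3H6 must end up as a reactant; scale by 1/2 for the 1/2 C3H6): (-1/2)·(+20.4) = -10.2 kJ
(c) reversed (reverse to put C6H6 on the reactant side): -49.0 kJ
(d) × 2 (×2 to match 2 CH3OH in the target): (2)·(-238.7) = -477.4 kJ
Since enthalpy is a state function, ΔH°rxn = (-1)·(-424.7) + (-1/2)·(+20.4) + (-1)·(+49.0) + (2)·(-238.7) = -111.9 kJ

ΔH°rxn = -111.9 kJ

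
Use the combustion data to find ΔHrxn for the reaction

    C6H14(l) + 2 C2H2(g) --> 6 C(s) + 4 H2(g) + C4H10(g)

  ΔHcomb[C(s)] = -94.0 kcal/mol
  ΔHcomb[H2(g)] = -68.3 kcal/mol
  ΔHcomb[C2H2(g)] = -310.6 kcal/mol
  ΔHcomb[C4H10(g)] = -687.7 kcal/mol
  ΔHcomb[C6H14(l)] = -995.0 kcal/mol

ΔHrxn = -91.3 kcal/mol

With combustion enthalpies, reactants minus products:
= [1·(-995.0) + 2·(-310.6)] − [6·(-94.0) + 4·(-68.3) + 1·(-687.7)]
= -91.3 kcal/mol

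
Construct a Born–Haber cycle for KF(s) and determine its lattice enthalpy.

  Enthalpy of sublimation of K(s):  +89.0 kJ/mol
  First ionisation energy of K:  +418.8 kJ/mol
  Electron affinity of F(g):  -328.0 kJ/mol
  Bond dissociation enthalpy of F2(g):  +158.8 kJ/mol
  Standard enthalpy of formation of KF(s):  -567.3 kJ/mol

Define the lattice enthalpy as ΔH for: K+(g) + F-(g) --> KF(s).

ΔHf° = 1·ΔHsub + 1·(ΣIE) + 1/2·D(F2) + 1·EA + U
-567.3 = 1·(+89.0) + 1·(+418.8) + 1/2·(+158.8) + 1·(-328.0) + U
U = -567.3 − (+259.2) = -826.5 kJ/mol

U = -826.5 kJ/mol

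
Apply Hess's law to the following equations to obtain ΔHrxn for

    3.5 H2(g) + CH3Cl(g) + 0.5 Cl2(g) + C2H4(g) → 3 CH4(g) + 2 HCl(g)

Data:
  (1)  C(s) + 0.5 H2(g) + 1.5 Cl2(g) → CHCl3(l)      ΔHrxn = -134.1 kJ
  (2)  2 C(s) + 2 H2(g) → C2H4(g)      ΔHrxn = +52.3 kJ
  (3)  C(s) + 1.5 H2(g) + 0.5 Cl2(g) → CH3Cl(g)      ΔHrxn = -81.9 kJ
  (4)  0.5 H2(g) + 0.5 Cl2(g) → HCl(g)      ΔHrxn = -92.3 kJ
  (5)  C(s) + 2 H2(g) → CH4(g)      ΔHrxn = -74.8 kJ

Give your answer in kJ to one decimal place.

ΔHrxn = -379.4 kJ

(1): not needed.
(2) reversed: -52.3 kJ
(3) reversed: +81.9 kJ
(4) × 2: (2)·(-92.3) = -184.6 kJ
(5) × 3: (3)·(-74.8) = -224.4 kJ
ΔHrxn = (-1)·(+52.3) + (-1)·(-81.9) + (2)·(-92.3) + (3)·(-74.8) = -379.4 kJ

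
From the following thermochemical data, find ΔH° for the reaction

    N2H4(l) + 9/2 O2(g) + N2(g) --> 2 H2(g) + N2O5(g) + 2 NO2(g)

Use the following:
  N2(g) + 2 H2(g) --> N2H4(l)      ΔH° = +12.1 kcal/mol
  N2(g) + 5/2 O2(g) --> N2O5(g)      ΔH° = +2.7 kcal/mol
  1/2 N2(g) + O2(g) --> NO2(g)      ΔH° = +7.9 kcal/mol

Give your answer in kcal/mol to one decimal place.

ΔH° = 6.4 kcal/mol

equation 1 reversed (reverse to put N2H4(l) on the reactant side): -12.1 kcal/mol
equation 2 as written (N2O5(g) already on the product side): +2.7 kcal/mol
equation 3 × 2 (scale by 2 for the 2 NO2(g)): (2)·(+7.9) = +15.8 kcal/mol
Summing the manipulated equations, ΔH° = (-12.1) + (+2.7) + (+15.8) = 6.4 kcal/mol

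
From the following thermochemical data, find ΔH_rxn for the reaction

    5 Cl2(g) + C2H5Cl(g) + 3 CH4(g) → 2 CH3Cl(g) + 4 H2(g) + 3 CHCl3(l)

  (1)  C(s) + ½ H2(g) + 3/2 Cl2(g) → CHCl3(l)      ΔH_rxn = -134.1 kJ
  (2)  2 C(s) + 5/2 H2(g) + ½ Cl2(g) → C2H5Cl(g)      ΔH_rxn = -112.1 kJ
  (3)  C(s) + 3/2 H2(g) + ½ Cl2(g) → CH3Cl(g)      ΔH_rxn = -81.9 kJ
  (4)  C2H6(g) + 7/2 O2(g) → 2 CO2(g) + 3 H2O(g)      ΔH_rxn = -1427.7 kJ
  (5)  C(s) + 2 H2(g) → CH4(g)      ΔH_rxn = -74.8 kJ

(1) × 3: (3)·(-134.1) = -402.3 kJ
(2) reversed: +112.1 kJ
(3) × 2: (2)·(-81.9) = -163.8 kJ
(4): not needed.
(5) reversed and × 3: (-3)·(-74.8) = +224.4 kJ
Since enthalpy is a state function, ΔH_rxn = (3)·(-134.1) + (-1)·(-112.1) + (2)·(-81.9) + (-3)·(-74.8) = -229.6 kJ

ΔH_rxn = -229.6 kJ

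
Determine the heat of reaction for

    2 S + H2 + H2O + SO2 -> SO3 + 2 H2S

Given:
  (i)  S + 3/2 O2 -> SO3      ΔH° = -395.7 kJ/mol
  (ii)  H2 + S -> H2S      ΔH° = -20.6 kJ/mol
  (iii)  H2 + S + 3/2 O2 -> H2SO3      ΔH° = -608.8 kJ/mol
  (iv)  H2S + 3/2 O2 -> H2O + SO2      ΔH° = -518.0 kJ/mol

(i) as written (SO3 already on the product side): -395.7 kJ/mol
(ii) as written: -20.6 kJ/mol
(iii): not needed (H2SO3 appears nowhere else).
(iv) reversed (H2O must end up as a reactant): +518.0 kJ/mol
ΔH° = (-395.7) + (-20.6) + (+518.0) = 101.7 kJ/mol

ΔH° = 101.7 kJ/mol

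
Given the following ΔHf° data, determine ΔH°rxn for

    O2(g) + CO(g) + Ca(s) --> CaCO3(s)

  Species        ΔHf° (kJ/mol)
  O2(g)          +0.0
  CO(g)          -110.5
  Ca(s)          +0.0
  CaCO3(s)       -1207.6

Products: 1·(-1207.6) = -1207.6
Reactants: 1·(+0.0) + 1·(-110.5) + 1·(+0.0) = -110.5
ΔH°rxn = (-1207.6) − (-110.5) = -1097.1 kJ/mol

ΔH°rxn = -1097.1 kJ/mol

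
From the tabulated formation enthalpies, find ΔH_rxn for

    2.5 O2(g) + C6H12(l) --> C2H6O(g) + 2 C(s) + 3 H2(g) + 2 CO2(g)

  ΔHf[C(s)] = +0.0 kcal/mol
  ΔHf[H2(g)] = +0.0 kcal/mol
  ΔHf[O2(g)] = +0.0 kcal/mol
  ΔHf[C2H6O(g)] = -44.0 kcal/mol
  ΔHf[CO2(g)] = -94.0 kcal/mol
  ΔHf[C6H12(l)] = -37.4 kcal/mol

ΔH°rxn = Σ nΔHf°(products) − Σ nΔHf°(reactants).
Products: 1·(-44.0) + 2·(+0.0) + 3·(+0.0) + 2·(-94.0) = -232.0
Reactants: 5/2·(+0.0) + 1·(-37.4) = -37.4
ΔH_rxn = (-232.0) − (-37.4) = -194.6 kcal/mol

ΔH_rxn = -194.6 kcal/mol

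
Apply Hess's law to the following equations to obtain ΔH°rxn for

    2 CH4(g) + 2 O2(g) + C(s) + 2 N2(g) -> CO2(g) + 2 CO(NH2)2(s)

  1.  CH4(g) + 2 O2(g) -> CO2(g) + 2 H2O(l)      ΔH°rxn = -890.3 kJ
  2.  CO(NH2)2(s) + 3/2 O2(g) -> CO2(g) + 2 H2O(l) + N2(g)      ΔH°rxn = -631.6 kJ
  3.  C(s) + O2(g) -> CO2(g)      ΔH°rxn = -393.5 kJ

ΔH°rxn = -910.9 kJ

eq. 1 × 2: (2)·(-890.3) = -1780.6 kJ
eq. 2 reversed and × 2: (-2)·(-631.6) = +1263.2 kJ
eq. 3 as written: -393.5 kJ
Since enthalpy is a state function, ΔH°rxn = (2)·(-890.3) + (-2)·(-631.6) + (1)·(-393.5) = -910.9 kJ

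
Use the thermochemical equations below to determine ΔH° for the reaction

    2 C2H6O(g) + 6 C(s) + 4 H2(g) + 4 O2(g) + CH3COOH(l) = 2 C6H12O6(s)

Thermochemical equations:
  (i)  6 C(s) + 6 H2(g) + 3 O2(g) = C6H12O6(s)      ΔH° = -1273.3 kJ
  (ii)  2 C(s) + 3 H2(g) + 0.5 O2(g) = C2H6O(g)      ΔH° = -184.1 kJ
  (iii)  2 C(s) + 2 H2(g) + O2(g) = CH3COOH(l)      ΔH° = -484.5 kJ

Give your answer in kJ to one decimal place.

ΔH° = -1693.9 kJ

(i) × 2 (×2 to match 2 C6H12O6(s) in the target): (2)·(-1273.3) = -2546.6 kJ
(ii) reversed and × 2 (reverse to put C2H6O(g) on the reactant side; scale by 2 for the 2 C2H6O(g)): (-2)·(-184.1) = +368.2 kJ
(iii) reversed (CH3COOH(l) must end up as a reactant): +484.5 kJ
ΔH° = (-2546.6) + (+368.2) + (+484.5) = -1693.9 kJ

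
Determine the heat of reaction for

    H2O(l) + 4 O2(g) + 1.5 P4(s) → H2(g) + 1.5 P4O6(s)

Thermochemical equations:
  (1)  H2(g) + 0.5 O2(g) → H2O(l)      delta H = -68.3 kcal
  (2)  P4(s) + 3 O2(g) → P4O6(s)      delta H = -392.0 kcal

delta H = -519.7 kcal

(1) reversed (H2O(l) must end up as a reactant): +68.3 kcal
(2) × 3/2 (scale by 3/2 for the 3/2 P4O6(s)): (3/2)·(-392.0) = -588.0 kcal
Combining the equations, delta H = (-1)·(-68.3) + (3/2)·(-392.0) = -519.7 kcal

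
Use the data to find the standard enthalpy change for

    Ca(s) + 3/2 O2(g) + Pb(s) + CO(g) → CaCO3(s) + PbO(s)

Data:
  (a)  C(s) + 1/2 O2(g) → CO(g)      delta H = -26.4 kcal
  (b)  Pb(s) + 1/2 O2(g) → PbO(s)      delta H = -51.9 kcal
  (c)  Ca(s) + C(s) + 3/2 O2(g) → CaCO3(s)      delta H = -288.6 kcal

(a) reversed (reverse to put CO(g) on the reactant side): +26.4 kcal
(b) as written (PbO(s) already on the product side): -51.9 kcal
(c) as written (CaCO3(s) already on the product side): -288.6 kcal
delta H = (-1)·(-26.4) + (1)·(-51.9) + (1)·(-288.6) = -314.1 kcal

delta H = -314.1 kcal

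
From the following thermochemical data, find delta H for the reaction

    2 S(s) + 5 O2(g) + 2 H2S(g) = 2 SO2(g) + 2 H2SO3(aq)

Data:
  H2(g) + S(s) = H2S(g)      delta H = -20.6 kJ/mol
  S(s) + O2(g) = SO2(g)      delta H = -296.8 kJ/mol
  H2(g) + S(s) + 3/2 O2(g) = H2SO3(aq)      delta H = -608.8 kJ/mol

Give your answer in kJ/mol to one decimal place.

equation 1 reversed and × 2: (-2)·(-20.6) = +41.2 kJ/mol
equation 2 × 2: (2)·(-296.8) = -593.6 kJ/mol
equation 3 × 2: (2)·(-608.8) = -1217.6 kJ/mol
delta H = (-2)·(-20.6) + (2)·(-296.8) + (2)·(-608.8) = -1770.0 kJ/mol

delta H = -1770.0 kJ/mol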